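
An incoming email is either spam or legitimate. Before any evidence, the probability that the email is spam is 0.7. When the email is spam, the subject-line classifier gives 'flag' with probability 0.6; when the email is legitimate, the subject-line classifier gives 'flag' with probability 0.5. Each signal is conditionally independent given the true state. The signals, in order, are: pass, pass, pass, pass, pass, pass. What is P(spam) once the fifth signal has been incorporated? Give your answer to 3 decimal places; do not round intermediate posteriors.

After 'pass': P(spam) = 0.4·0.7000 / (0.4·0.7000 + 0.5·0.3000) ≈ 0.6512
After 'pass': P(spam) = 0.4·0.6512 / (0.4·0.6512 + 0.5·0.3488) ≈ 0.5989
After 'pass': P(spam) = 0.4·0.5989 / (0.4·0.5989 + 0.5·0.4011) ≈ 0.5443
After 'pass': P(spam) = 0.4·0.5443 / (0.4·0.5443 + 0.5·0.4557) ≈ 0.4887
After 'pass': P(spam) = 0.4·0.4887 / (0.4·0.4887 + 0.5·0.5113) ≈ 0.4333

0.433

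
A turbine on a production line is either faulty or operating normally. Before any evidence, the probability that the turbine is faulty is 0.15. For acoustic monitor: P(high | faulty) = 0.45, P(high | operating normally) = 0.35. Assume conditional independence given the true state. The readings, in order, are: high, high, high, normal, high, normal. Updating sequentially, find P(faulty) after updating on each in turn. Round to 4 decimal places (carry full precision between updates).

0.2567

After 'high': P(faulty) = 0.45·0.1500 / (0.45·0.1500 + 0.35·0.8500) ≈ 0.1849
After 'high': P(faulty) = 0.45·0.1849 / (0.45·0.1849 + 0.35·0.8151) ≈ 0.2258
After 'high': P(faulty) = 0.45·0.2258 / (0.45·0.2258 + 0.35·0.7742) ≈ 0.2728
After 'normal': P(faulty) = 0.55·0.2728 / (0.55·0.2728 + 0.65·0.7272) ≈ 0.2409
After 'high': P(faulty) = 0.45·0.2409 / (0.45·0.2409 + 0.35·0.7591) ≈ 0.2898
After 'normal': P(faulty) = 0.55·0.2898 / (0.55·0.2898 + 0.65·0.7102) ≈ 0.2567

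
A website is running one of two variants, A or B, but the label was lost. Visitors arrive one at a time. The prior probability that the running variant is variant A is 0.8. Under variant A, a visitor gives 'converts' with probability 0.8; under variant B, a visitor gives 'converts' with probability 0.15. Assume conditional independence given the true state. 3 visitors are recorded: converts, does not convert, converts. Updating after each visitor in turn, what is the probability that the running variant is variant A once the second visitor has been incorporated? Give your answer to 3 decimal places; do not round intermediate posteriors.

0.834

After 'converts': P(A) = 0.8·0.8000 / (0.8·0.8000 + 0.15·0.2000) ≈ 0.9552
After 'does not convert': P(A) = 0.2·0.9552 / (0.2·0.9552 + 0.85·0.0448) ≈ 0.8339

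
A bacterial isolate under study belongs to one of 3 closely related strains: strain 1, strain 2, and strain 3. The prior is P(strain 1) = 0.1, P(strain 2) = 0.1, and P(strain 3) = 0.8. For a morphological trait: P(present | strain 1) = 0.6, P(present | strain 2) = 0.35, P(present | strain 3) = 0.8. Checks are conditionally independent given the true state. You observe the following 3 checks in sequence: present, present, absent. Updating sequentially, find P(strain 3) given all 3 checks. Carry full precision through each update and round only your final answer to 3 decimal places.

After 'present': normaliser = 0.6·0.1000 + 0.35·0.1000 + 0.8·0.8000; P(strain 1) ≈ 0.0816, P(strain 2) ≈ 0.0476, P(strain 3) ≈ 0.8707
After 'present': normaliser = 0.6·0.0816 + 0.35·0.0476 + 0.8·0.8707; P(strain 1) ≈ 0.0643, P(strain 2) ≈ 0.0219, P(strain 3) ≈ 0.9139
After 'absent': normaliser = 0.4·0.0643 + 0.65·0.0219 + 0.2·0.9139; P(strain 1) ≈ 0.1154, P(strain 2) ≈ 0.0638, P(strain 3) ≈ 0.8208

0.821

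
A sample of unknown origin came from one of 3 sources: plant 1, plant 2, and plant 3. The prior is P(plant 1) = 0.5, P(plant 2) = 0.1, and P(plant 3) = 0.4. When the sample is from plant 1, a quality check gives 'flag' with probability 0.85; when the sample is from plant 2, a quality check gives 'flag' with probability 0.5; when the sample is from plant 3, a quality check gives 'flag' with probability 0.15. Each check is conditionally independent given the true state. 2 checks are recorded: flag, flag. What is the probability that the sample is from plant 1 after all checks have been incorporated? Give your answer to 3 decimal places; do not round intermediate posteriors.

Apply Bayes' rule sequentially, carrying P(plant 1) forward.
After 'flag': normaliser = 0.85·0.5000 + 0.5·0.1000 + 0.15·0.4000; P(plant 1) ≈ 0.7944, P(plant 2) ≈ 0.0935, P(plant 3) ≈ 0.1121
After 'flag': normaliser = 0.85·0.7944 + 0.5·0.0935 + 0.15·0.1121; P(plant 1) ≈ 0.9140, P(plant 2) ≈ 0.0633, P(plant 3) ≈ 0.0228

0.914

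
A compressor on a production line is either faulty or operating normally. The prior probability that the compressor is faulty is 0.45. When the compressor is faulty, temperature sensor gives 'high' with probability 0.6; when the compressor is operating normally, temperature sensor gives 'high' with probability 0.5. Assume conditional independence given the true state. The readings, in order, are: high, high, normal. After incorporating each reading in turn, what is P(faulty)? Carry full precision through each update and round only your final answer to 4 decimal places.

0.4852

After 'high': P(faulty) = 0.6·0.4500 / (0.6·0.4500 + 0.5·0.5500) ≈ 0.4954
After 'high': P(faulty) = 0.6·0.4954 / (0.6·0.4954 + 0.5·0.5046) ≈ 0.5409
After 'normal': P(faulty) = 0.4·0.5409 / (0.4·0.5409 + 0.5·0.4591) ≈ 0.4852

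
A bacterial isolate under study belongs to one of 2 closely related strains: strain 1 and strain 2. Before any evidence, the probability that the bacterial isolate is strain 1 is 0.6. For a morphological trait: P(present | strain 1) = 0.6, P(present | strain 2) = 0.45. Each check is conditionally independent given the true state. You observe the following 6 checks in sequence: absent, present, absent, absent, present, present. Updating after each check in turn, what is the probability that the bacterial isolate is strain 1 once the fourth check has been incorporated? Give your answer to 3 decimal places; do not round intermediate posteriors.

0.435

After 'absent': P(strain 1) = 0.4·0.6000 / (0.4·0.6000 + 0.55·0.4000) ≈ 0.5217
After 'present': P(strain 1) = 0.6·0.5217 / (0.6·0.5217 + 0.45·0.4783) ≈ 0.5926
After 'absent': P(strain 1) = 0.4·0.5926 / (0.4·0.5926 + 0.55·0.4074) ≈ 0.5141
After 'absent': P(strain 1) = 0.4·0.5141 / (0.4·0.5141 + 0.55·0.4859) ≈ 0.4348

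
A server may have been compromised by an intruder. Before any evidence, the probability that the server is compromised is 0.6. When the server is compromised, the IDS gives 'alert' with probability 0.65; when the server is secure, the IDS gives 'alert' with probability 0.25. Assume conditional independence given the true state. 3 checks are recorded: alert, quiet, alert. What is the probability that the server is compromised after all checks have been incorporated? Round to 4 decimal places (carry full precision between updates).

0.8255

Each posterior becomes the prior for the next update.
After 'alert': P(compromised) = 0.65·0.6000 / (0.65·0.6000 + 0.25·0.4000) ≈ 0.7959
After 'quiet': P(compromised) = 0.35·0.7959 / (0.35·0.7959 + 0.75·0.2041) ≈ 0.6454
After 'alert': P(compromised) = 0.65·0.6454 / (0.65·0.6454 + 0.25·0.3546) ≈ 0.8255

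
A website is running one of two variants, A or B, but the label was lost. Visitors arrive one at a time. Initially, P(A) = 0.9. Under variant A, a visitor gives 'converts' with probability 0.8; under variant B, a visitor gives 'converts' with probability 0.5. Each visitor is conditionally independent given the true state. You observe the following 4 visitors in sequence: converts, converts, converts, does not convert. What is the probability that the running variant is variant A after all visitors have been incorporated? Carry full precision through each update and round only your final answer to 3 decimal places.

After 'converts': P(A) = 0.8·0.9000 / (0.8·0.9000 + 0.5·0.1000) ≈ 0.9351
After 'converts': P(A) = 0.8·0.9351 / (0.8·0.9351 + 0.5·0.0649) ≈ 0.9584
After 'converts': P(A) = 0.8·0.9584 / (0.8·0.9584 + 0.5·0.0416) ≈ 0.9736
After 'does not convert': P(A) = 0.2·0.9736 / (0.2·0.9736 + 0.5·0.0264) ≈ 0.9365

0.936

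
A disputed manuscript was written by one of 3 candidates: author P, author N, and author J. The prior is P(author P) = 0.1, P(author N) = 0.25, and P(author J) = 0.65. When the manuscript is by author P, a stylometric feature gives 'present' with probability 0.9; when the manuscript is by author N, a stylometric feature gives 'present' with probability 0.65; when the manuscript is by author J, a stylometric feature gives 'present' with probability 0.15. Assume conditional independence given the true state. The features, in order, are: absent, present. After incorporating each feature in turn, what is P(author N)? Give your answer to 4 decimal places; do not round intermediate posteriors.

After 'absent': normaliser = 0.1·0.1000 + 0.35·0.2500 + 0.85·0.6500; P(author P) ≈ 0.0154, P(author N) ≈ 0.1346, P(author J) ≈ 0.8500
After 'present': normaliser = 0.9·0.0154 + 0.65·0.1346 + 0.15·0.8500; P(author P) ≈ 0.0605, P(author N) ≈ 0.3824, P(author J) ≈ 0.5571

0.3824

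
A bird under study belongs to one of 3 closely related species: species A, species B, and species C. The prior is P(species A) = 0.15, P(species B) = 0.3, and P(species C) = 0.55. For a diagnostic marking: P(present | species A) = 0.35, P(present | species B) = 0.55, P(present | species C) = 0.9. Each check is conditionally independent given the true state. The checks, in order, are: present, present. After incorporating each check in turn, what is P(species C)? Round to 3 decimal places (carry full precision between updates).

After 'present': normaliser = 0.35·0.1500 + 0.55·0.3000 + 0.9·0.5500; P(species A) ≈ 0.0737, P(species B) ≈ 0.2316, P(species C) ≈ 0.6947
After 'present': normaliser = 0.35·0.0737 + 0.55·0.2316 + 0.9·0.6947; P(species A) ≈ 0.0331, P(species B) ≈ 0.1636, P(species C) ≈ 0.8032

0.803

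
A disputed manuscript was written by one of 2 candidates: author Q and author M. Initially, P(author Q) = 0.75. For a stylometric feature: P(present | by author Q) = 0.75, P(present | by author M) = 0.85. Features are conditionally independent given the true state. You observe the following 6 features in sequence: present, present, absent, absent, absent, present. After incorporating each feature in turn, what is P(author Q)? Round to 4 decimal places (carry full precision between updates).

After 'present': P(author Q) = 0.75·0.7500 / (0.75·0.7500 + 0.85·0.2500) ≈ 0.7258
After 'present': P(author Q) = 0.75·0.7258 / (0.75·0.7258 + 0.85·0.2742) ≈ 0.7002
After 'absent': P(author Q) = 0.25·0.7002 / (0.25·0.7002 + 0.15·0.2998) ≈ 0.7956
After 'absent': P(author Q) = 0.25·0.7956 / (0.25·0.7956 + 0.15·0.2044) ≈ 0.8665
After 'absent': P(author Q) = 0.25·0.8665 / (0.25·0.8665 + 0.15·0.1335) ≈ 0.9153
After 'present': P(author Q) = 0.75·0.9153 / (0.75·0.9153 + 0.85·0.0847) ≈ 0.9051

0.9051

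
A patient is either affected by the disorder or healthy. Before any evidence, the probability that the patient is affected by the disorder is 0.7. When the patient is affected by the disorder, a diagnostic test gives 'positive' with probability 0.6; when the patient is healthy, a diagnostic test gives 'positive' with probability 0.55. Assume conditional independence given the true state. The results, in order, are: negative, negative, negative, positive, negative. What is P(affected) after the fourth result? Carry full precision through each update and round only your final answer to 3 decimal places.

0.641

After 'negative': P(affected) = 0.4·0.7000 / (0.4·0.7000 + 0.45·0.3000) ≈ 0.6747
After 'negative': P(affected) = 0.4·0.6747 / (0.4·0.6747 + 0.45·0.3253) ≈ 0.6483
After 'negative': P(affected) = 0.4·0.6483 / (0.4·0.6483 + 0.45·0.3517) ≈ 0.6210
After 'positive': P(affected) = 0.6·0.6210 / (0.6·0.6210 + 0.55·0.3790) ≈ 0.6413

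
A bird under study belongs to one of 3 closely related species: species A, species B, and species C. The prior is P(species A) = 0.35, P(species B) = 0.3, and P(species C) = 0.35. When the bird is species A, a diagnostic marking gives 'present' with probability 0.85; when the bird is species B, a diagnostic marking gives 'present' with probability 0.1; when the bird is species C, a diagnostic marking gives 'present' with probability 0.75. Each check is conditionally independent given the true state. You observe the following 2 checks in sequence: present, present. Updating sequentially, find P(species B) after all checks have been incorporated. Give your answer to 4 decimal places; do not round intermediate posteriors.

After 'present': normaliser = 0.85·0.3500 + 0.1·0.3000 + 0.75·0.3500; P(species A) ≈ 0.5042, P(species B) ≈ 0.0508, P(species C) ≈ 0.4449
After 'present': normaliser = 0.85·0.5042 + 0.1·0.0508 + 0.75·0.4449; P(species A) ≈ 0.5585, P(species B) ≈ 0.0066, P(species C) ≈ 0.4348

0.0066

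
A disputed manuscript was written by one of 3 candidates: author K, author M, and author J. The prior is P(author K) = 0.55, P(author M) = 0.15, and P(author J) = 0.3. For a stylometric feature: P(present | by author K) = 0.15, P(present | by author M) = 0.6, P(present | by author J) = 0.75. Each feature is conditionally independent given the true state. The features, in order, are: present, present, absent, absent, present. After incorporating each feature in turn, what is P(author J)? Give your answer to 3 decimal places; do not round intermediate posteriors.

0.548

After 'present': normaliser = 0.15·0.5500 + 0.6·0.1500 + 0.75·0.3000; P(author K) ≈ 0.2075, P(author M) ≈ 0.2264, P(author J) ≈ 0.5660
After 'present': normaliser = 0.15·0.2075 + 0.6·0.2264 + 0.75·0.5660; P(author K) ≈ 0.0526, P(author M) ≈ 0.2297, P(author J) ≈ 0.7177
After 'absent': normaliser = 0.85·0.0526 + 0.4·0.2297 + 0.25·0.7177; P(author K) ≈ 0.1416, P(author M) ≈ 0.2907, P(author J) ≈ 0.5678
After 'absent': normaliser = 0.85·0.1416 + 0.4·0.2907 + 0.25·0.5678; P(author K) ≈ 0.3179, P(author M) ≈ 0.3072, P(author J) ≈ 0.3750
After 'present': normaliser = 0.15·0.3179 + 0.6·0.3072 + 0.75·0.3750; P(author K) ≈ 0.0929, P(author M) ≈ 0.3591, P(author J) ≈ 0.5480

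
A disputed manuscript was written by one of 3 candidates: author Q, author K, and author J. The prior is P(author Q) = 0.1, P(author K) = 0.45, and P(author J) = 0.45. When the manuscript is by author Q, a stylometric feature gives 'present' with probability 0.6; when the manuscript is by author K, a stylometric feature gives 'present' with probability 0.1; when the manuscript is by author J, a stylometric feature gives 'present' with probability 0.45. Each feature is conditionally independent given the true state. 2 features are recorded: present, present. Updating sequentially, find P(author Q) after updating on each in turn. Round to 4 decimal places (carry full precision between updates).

Each posterior becomes the prior for the next update.
After 'present': normaliser = 0.6·0.1000 + 0.1·0.4500 + 0.45·0.4500; P(author Q) ≈ 0.1951, P(author K) ≈ 0.1463, P(author J) ≈ 0.6585
After 'present': normaliser = 0.6·0.1951 + 0.1·0.1463 + 0.45·0.6585; P(author Q) ≈ 0.2735, P(author K) ≈ 0.0342, P(author J) ≈ 0.6923

0.2735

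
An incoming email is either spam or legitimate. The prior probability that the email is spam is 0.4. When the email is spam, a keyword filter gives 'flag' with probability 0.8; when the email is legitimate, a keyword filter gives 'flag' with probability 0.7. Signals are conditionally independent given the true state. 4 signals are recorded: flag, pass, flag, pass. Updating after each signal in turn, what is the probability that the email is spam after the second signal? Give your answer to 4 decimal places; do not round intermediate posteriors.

0.3368

After 'flag': P(spam) = 0.8·0.4000 / (0.8·0.4000 + 0.7·0.6000) ≈ 0.4324
After 'pass': P(spam) = 0.2·0.4324 / (0.2·0.4324 + 0.3·0.5676) ≈ 0.3368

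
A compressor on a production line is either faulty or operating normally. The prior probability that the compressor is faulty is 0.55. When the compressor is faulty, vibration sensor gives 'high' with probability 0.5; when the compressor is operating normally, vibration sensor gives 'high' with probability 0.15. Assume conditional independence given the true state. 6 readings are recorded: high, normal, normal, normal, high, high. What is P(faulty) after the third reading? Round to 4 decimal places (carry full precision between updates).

0.5850

Each posterior becomes the prior for the next update.
After 'high': P(faulty) = 0.5·0.5500 / (0.5·0.5500 + 0.15·0.4500) ≈ 0.8029
After 'normal': P(faulty) = 0.5·0.8029 / (0.5·0.8029 + 0.85·0.1971) ≈ 0.7056
After 'normal': P(faulty) = 0.5·0.7056 / (0.5·0.7056 + 0.85·0.2944) ≈ 0.5850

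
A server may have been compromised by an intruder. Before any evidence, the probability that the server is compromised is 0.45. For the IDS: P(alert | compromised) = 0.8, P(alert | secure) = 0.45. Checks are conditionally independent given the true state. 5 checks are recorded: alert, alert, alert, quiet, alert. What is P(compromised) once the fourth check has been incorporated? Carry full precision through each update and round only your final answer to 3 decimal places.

After 'alert': P(compromised) = 0.8·0.4500 / (0.8·0.4500 + 0.45·0.5500) ≈ 0.5926
After 'alert': P(compromised) = 0.8·0.5926 / (0.8·0.5926 + 0.45·0.4074) ≈ 0.7211
After 'alert': P(compromised) = 0.8·0.7211 / (0.8·0.7211 + 0.45·0.2789) ≈ 0.8213
After 'quiet': P(compromised) = 0.2·0.8213 / (0.2·0.8213 + 0.55·0.1787) ≈ 0.6257

0.626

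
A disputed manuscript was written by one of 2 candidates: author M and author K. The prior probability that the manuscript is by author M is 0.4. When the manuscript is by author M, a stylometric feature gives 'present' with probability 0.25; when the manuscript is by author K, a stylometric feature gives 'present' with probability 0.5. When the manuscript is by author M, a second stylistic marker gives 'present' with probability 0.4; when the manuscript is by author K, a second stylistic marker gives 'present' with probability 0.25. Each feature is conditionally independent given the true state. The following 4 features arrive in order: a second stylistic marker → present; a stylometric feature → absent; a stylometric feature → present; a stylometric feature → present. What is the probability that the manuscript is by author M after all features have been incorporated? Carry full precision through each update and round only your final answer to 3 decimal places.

0.286

After a second stylistic marker='present': P(author M) = 0.4·0.4000 / (0.4·0.4000 + 0.25·0.6000) ≈ 0.5161
After a stylometric feature='absent': P(author M) = 0.75·0.5161 / (0.75·0.5161 + 0.5·0.4839) ≈ 0.6154
After a stylometric feature='present': P(author M) = 0.25·0.6154 / (0.25·0.6154 + 0.5·0.3846) ≈ 0.4444
After a stylometric feature='present': P(author M) = 0.25·0.4444 / (0.25·0.4444 + 0.5·0.5556) ≈ 0.2857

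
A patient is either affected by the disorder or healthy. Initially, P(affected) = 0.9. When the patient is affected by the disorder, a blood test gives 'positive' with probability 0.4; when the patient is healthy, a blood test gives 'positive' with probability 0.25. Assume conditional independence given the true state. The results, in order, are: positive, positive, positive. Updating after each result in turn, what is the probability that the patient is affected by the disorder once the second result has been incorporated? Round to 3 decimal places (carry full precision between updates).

0.958

Apply Bayes' rule sequentially, carrying P(affected) forward.
After 'positive': P(affected) = 0.4·0.9000 / (0.4·0.9000 + 0.25·0.1000) ≈ 0.9351
After 'positive': P(affected) = 0.4·0.9351 / (0.4·0.9351 + 0.25·0.0649) ≈ 0.9584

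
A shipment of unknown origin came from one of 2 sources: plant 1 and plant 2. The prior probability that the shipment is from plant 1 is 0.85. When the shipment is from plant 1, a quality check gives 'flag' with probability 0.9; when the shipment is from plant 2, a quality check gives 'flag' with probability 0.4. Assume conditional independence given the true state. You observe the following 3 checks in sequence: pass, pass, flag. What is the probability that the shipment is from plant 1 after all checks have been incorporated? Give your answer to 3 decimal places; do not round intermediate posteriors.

0.262

After 'pass': P(plant 1) = 0.1·0.8500 / (0.1·0.8500 + 0.6·0.1500) ≈ 0.4857
After 'pass': P(plant 1) = 0.1·0.4857 / (0.1·0.4857 + 0.6·0.5143) ≈ 0.1360
After 'flag': P(plant 1) = 0.9·0.1360 / (0.9·0.1360 + 0.4·0.8640) ≈ 0.2615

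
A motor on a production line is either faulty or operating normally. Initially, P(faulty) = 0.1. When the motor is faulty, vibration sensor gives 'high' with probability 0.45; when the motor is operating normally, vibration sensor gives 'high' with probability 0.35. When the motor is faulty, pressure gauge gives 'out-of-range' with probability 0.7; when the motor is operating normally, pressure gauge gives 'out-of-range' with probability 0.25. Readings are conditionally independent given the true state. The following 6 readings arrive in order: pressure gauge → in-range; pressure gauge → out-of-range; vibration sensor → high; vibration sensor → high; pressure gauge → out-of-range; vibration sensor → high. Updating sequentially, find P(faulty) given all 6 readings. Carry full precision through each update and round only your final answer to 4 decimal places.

After pressure gauge='in-range': P(faulty) = 0.3·0.1000 / (0.3·0.1000 + 0.75·0.9000) ≈ 0.0426
After pressure gauge='out-of-range': P(faulty) = 0.7·0.0426 / (0.7·0.0426 + 0.25·0.9574) ≈ 0.1107
After vibration sensor='high': P(faulty) = 0.45·0.1107 / (0.45·0.1107 + 0.35·0.8893) ≈ 0.1379
After vibration sensor='high': P(faulty) = 0.45·0.1379 / (0.45·0.1379 + 0.35·0.8621) ≈ 0.1706
After pressure gauge='out-of-range': P(faulty) = 0.7·0.1706 / (0.7·0.1706 + 0.25·0.8294) ≈ 0.3655
After vibration sensor='high': P(faulty) = 0.45·0.3655 / (0.45·0.3655 + 0.35·0.6345) ≈ 0.4255

0.4255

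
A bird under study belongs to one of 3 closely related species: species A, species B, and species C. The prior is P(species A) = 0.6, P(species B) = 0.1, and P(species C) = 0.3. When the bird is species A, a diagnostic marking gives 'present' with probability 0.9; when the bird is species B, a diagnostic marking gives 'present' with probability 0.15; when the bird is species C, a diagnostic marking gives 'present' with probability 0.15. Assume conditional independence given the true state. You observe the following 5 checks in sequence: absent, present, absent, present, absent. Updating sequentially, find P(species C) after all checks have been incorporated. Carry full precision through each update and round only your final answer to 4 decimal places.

After 'absent': normaliser = 0.1·0.6000 + 0.85·0.1000 + 0.85·0.3000; P(species A) ≈ 0.1500, P(species B) ≈ 0.2125, P(species C) ≈ 0.6375
After 'present': normaliser = 0.9·0.1500 + 0.15·0.2125 + 0.15·0.6375; P(species A) ≈ 0.5143, P(species B) ≈ 0.1214, P(species C) ≈ 0.3643
After 'absent': normaliser = 0.1·0.5143 + 0.85·0.1214 + 0.85·0.3643; P(species A) ≈ 0.1108, P(species B) ≈ 0.2223, P(species C) ≈ 0.6669
After 'present': normaliser = 0.9·0.1108 + 0.15·0.2223 + 0.15·0.6669; P(species A) ≈ 0.4277, P(species B) ≈ 0.1431, P(species C) ≈ 0.4292
After 'absent': normaliser = 0.1·0.4277 + 0.85·0.1431 + 0.85·0.4292; P(species A) ≈ 0.0808, P(species B) ≈ 0.2298, P(species C) ≈ 0.6894

0.6894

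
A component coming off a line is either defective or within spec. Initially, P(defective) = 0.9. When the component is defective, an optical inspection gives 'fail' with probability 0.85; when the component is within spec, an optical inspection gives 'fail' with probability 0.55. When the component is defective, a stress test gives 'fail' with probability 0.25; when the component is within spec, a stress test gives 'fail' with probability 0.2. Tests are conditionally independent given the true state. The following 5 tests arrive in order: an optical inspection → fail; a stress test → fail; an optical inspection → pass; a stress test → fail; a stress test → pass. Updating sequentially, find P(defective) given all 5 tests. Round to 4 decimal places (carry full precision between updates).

Apply Bayes' rule sequentially, carrying P(defective) forward.
After an optical inspection='fail': P(defective) = 0.85·0.9000 / (0.85·0.9000 + 0.55·0.1000) ≈ 0.9329
After a stress test='fail': P(defective) = 0.25·0.9329 / (0.25·0.9329 + 0.2·0.0671) ≈ 0.9456
After an optical inspection='pass': P(defective) = 0.15·0.9456 / (0.15·0.9456 + 0.45·0.0544) ≈ 0.8528
After a stress test='fail': P(defective) = 0.25·0.8528 / (0.25·0.8528 + 0.2·0.1472) ≈ 0.8787
After a stress test='pass': P(defective) = 0.75·0.8787 / (0.75·0.8787 + 0.8·0.1213) ≈ 0.8717

0.8717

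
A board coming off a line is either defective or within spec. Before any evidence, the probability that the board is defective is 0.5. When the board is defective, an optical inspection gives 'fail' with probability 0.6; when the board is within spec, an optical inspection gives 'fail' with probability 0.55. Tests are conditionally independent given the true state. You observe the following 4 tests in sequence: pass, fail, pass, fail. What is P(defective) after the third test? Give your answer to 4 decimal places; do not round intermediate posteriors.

0.4629

After 'pass': P(defective) = 0.4·0.5000 / (0.4·0.5000 + 0.45·0.5000) ≈ 0.4706
After 'fail': P(defective) = 0.6·0.4706 / (0.6·0.4706 + 0.55·0.5294) ≈ 0.4923
After 'pass': P(defective) = 0.4·0.4923 / (0.4·0.4923 + 0.45·0.5077) ≈ 0.4629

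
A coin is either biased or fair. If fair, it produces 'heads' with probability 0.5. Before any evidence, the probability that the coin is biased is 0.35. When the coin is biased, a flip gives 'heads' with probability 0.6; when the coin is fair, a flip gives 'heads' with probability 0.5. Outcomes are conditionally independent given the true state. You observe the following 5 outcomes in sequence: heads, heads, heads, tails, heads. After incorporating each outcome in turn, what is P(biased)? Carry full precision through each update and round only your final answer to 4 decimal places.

0.4718

After 'heads': P(biased) = 0.6·0.3500 / (0.6·0.3500 + 0.5·0.6500) ≈ 0.3925
After 'heads': P(biased) = 0.6·0.3925 / (0.6·0.3925 + 0.5·0.6075) ≈ 0.4367
After 'heads': P(biased) = 0.6·0.4367 / (0.6·0.4367 + 0.5·0.5633) ≈ 0.4820
After 'tails': P(biased) = 0.4·0.4820 / (0.4·0.4820 + 0.5·0.5180) ≈ 0.4267
After 'heads': P(biased) = 0.6·0.4267 / (0.6·0.4267 + 0.5·0.5733) ≈ 0.4718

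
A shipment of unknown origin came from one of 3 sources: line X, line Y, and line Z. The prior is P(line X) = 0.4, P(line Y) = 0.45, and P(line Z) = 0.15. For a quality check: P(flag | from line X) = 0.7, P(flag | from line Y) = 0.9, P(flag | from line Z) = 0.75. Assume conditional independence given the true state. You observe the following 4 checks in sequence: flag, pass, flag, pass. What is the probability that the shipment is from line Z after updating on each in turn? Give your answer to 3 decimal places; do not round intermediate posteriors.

After 'flag': normaliser = 0.7·0.4000 + 0.9·0.4500 + 0.75·0.1500; P(line X) ≈ 0.3511, P(line Y) ≈ 0.5078, P(line Z) ≈ 0.1411
After 'pass': normaliser = 0.3·0.3511 + 0.1·0.5078 + 0.25·0.1411; P(line X) ≈ 0.5504, P(line Y) ≈ 0.2654, P(line Z) ≈ 0.1843
After 'flag': normaliser = 0.7·0.5504 + 0.9·0.2654 + 0.75·0.1843; P(line X) ≈ 0.5054, P(line Y) ≈ 0.3133, P(line Z) ≈ 0.1813
After 'pass': normaliser = 0.3·0.5054 + 0.1·0.3133 + 0.25·0.1813; P(line X) ≈ 0.6642, P(line Y) ≈ 0.1372, P(line Z) ≈ 0.1986

0.199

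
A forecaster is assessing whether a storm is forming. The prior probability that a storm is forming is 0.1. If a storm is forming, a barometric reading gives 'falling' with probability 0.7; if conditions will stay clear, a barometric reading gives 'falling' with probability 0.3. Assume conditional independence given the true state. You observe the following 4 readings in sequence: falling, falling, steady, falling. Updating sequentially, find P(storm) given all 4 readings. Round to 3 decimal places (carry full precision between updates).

After 'falling': P(storm) = 0.7·0.1000 / (0.7·0.1000 + 0.3·0.9000) ≈ 0.2059
After 'falling': P(storm) = 0.7·0.2059 / (0.7·0.2059 + 0.3·0.7941) ≈ 0.3769
After 'steady': P(storm) = 0.3·0.3769 / (0.3·0.3769 + 0.7·0.6231) ≈ 0.2059
After 'falling': P(storm) = 0.7·0.2059 / (0.7·0.2059 + 0.3·0.7941) ≈ 0.3769

0.377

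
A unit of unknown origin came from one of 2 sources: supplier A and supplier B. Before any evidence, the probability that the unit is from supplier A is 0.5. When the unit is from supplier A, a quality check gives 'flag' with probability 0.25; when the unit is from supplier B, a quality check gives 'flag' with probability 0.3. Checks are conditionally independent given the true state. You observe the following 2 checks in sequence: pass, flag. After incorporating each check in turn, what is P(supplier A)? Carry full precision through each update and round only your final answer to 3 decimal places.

0.472

After 'pass': P(supplier A) = 0.75·0.5000 / (0.75·0.5000 + 0.7·0.5000) ≈ 0.5172
After 'flag': P(supplier A) = 0.25·0.5172 / (0.25·0.5172 + 0.3·0.4828) ≈ 0.4717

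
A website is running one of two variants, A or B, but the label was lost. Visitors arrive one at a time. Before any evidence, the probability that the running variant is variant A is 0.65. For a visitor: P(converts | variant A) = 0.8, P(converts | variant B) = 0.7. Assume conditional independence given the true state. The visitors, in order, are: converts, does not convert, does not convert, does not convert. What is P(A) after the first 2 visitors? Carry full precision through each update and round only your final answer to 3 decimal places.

0.586

After 'converts': P(A) = 0.8·0.6500 / (0.8·0.6500 + 0.7·0.3500) ≈ 0.6797
After 'does not convert': P(A) = 0.2·0.6797 / (0.2·0.6797 + 0.3·0.3203) ≈ 0.5859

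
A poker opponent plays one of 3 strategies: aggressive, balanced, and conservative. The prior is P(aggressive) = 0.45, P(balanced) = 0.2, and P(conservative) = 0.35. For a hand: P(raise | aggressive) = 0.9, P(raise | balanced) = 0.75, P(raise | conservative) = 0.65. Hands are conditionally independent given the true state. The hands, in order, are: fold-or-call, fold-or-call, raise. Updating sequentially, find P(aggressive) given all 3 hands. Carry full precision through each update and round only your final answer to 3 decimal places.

0.098

Each posterior becomes the prior for the next update.
After 'fold-or-call': normaliser = 0.1·0.4500 + 0.25·0.2000 + 0.35·0.3500; P(aggressive) ≈ 0.2069, P(balanced) ≈ 0.2299, P(conservative) ≈ 0.5632
After 'fold-or-call': normaliser = 0.1·0.2069 + 0.25·0.2299 + 0.35·0.5632; P(aggressive) ≈ 0.0752, P(balanced) ≈ 0.2088, P(conservative) ≈ 0.7161
After 'raise': normaliser = 0.9·0.0752 + 0.75·0.2088 + 0.65·0.7161; P(aggressive) ≈ 0.0981, P(balanced) ≈ 0.2270, P(conservative) ≈ 0.6749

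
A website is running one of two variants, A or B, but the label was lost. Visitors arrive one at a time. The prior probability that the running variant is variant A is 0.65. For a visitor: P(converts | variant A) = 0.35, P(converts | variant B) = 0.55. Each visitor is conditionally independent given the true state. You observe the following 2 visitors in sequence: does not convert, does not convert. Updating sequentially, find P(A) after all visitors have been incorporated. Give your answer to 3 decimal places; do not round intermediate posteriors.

After 'does not convert': P(A) = 0.65·0.6500 / (0.65·0.6500 + 0.45·0.3500) ≈ 0.7284
After 'does not convert': P(A) = 0.65·0.7284 / (0.65·0.7284 + 0.45·0.2716) ≈ 0.7949

0.795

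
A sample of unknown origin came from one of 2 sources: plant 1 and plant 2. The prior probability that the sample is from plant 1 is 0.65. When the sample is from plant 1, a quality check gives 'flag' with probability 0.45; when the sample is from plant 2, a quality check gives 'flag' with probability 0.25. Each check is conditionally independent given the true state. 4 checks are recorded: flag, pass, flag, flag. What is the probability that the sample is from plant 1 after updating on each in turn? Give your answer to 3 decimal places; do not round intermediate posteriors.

0.888

After 'flag': P(plant 1) = 0.45·0.6500 / (0.45·0.6500 + 0.25·0.3500) ≈ 0.7697
After 'pass': P(plant 1) = 0.55·0.7697 / (0.55·0.7697 + 0.75·0.2303) ≈ 0.7103
After 'flag': P(plant 1) = 0.45·0.7103 / (0.45·0.7103 + 0.25·0.2897) ≈ 0.8152
After 'flag': P(plant 1) = 0.45·0.8152 / (0.45·0.8152 + 0.25·0.1848) ≈ 0.8882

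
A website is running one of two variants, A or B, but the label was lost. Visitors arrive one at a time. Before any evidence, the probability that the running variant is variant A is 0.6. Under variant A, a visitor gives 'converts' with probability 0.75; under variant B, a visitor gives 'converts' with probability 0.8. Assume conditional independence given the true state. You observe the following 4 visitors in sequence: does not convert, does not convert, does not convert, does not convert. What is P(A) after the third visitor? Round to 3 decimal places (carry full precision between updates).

0.746

After 'does not convert': P(A) = 0.25·0.6000 / (0.25·0.6000 + 0.2·0.4000) ≈ 0.6522
After 'does not convert': P(A) = 0.25·0.6522 / (0.25·0.6522 + 0.2·0.3478) ≈ 0.7009
After 'does not convert': P(A) = 0.25·0.7009 / (0.25·0.7009 + 0.2·0.2991) ≈ 0.7455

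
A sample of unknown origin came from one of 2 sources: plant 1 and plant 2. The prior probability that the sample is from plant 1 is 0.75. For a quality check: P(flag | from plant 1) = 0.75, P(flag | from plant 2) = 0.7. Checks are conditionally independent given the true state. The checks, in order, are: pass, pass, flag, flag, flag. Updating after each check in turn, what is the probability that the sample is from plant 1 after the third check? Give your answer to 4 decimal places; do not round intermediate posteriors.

After 'pass': P(plant 1) = 0.25·0.7500 / (0.25·0.7500 + 0.3·0.2500) ≈ 0.7143
After 'pass': P(plant 1) = 0.25·0.7143 / (0.25·0.7143 + 0.3·0.2857) ≈ 0.6757
After 'flag': P(plant 1) = 0.75·0.6757 / (0.75·0.6757 + 0.7·0.3243) ≈ 0.6906

0.6906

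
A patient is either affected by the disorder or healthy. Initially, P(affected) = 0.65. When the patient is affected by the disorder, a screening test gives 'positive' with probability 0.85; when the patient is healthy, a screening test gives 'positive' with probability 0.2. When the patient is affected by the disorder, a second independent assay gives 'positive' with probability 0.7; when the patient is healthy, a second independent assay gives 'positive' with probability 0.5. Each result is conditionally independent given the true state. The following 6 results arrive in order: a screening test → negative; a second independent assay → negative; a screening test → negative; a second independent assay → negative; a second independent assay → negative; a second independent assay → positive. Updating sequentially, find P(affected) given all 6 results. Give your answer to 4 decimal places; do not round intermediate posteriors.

0.0194

Each posterior becomes the prior for the next update.
After a screening test='negative': P(affected) = 0.15·0.6500 / (0.15·0.6500 + 0.8·0.3500) ≈ 0.2583
After a second independent assay='negative': P(affected) = 0.3·0.2583 / (0.3·0.2583 + 0.5·0.7417) ≈ 0.1728
After a screening test='negative': P(affected) = 0.15·0.1728 / (0.15·0.1728 + 0.8·0.8272) ≈ 0.0377
After a second independent assay='negative': P(affected) = 0.3·0.0377 / (0.3·0.0377 + 0.5·0.9623) ≈ 0.0230
After a second independent assay='negative': P(affected) = 0.3·0.0230 / (0.3·0.0230 + 0.5·0.9770) ≈ 0.0139
After a second independent assay='positive': P(affected) = 0.7·0.0139 / (0.7·0.0139 + 0.5·0.9861) ≈ 0.0194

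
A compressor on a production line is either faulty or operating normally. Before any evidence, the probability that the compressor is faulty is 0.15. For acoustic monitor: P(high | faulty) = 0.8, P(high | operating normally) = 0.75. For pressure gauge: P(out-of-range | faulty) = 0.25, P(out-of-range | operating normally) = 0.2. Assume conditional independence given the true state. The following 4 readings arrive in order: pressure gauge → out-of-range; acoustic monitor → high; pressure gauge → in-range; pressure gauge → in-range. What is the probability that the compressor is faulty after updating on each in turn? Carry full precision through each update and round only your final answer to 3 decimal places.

After pressure gauge='out-of-range': P(faulty) = 0.25·0.1500 / (0.25·0.1500 + 0.2·0.8500) ≈ 0.1807
After acoustic monitor='high': P(faulty) = 0.8·0.1807 / (0.8·0.1807 + 0.75·0.8193) ≈ 0.1905
After pressure gauge='in-range': P(faulty) = 0.75·0.1905 / (0.75·0.1905 + 0.8·0.8095) ≈ 0.1807
After pressure gauge='in-range': P(faulty) = 0.75·0.1807 / (0.75·0.1807 + 0.8·0.8193) ≈ 0.1714

0.171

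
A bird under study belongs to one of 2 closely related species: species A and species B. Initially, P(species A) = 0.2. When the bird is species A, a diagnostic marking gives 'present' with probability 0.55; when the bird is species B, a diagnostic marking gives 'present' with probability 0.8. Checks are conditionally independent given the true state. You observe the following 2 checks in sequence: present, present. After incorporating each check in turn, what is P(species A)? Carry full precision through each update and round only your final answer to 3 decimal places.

After 'present': P(species A) = 0.55·0.2000 / (0.55·0.2000 + 0.8·0.8000) ≈ 0.1467
After 'present': P(species A) = 0.55·0.1467 / (0.55·0.1467 + 0.8·0.8533) ≈ 0.1057

0.106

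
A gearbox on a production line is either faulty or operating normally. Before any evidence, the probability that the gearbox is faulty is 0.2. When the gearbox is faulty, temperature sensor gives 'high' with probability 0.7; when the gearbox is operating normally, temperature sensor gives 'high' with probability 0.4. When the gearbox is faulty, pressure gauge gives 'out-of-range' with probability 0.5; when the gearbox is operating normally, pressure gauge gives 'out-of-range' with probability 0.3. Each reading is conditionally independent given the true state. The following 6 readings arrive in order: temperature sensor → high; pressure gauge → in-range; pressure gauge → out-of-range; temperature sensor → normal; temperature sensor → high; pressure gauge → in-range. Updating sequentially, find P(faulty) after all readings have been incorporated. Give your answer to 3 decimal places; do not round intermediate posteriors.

After temperature sensor='high': P(faulty) = 0.7·0.2000 / (0.7·0.2000 + 0.4·0.8000) ≈ 0.3043
After pressure gauge='in-range': P(faulty) = 0.5·0.3043 / (0.5·0.3043 + 0.7·0.6957) ≈ 0.2381
After pressure gauge='out-of-range': P(faulty) = 0.5·0.2381 / (0.5·0.2381 + 0.3·0.7619) ≈ 0.3425
After temperature sensor='normal': P(faulty) = 0.3·0.3425 / (0.3·0.3425 + 0.6·0.6575) ≈ 0.2066
After temperature sensor='high': P(faulty) = 0.7·0.2066 / (0.7·0.2066 + 0.4·0.7934) ≈ 0.3131
After pressure gauge='in-range': P(faulty) = 0.5·0.3131 / (0.5·0.3131 + 0.7·0.6869) ≈ 0.2456

0.246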